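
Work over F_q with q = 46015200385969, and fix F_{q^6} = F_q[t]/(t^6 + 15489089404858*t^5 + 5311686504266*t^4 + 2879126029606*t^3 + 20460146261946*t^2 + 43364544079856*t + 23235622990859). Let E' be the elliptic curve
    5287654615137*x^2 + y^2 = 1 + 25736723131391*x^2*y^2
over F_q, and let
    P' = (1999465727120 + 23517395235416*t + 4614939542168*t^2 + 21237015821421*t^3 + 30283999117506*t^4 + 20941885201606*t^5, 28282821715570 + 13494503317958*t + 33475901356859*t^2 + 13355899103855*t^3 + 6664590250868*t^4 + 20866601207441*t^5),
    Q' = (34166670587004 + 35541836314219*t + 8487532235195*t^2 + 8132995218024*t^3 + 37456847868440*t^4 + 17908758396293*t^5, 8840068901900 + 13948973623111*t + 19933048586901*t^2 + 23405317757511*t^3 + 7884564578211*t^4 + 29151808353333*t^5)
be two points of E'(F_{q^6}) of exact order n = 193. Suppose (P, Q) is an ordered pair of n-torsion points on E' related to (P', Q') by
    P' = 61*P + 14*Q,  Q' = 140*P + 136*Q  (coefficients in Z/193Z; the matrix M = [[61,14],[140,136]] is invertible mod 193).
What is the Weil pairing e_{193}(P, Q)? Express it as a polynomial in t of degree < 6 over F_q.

6402016004809 + 22119460873166*t + 15952753796228*t^2 + 43419861575748*t^3 + 15283703642971*t^4 + 22840790684469*t^5

The 193-Weil pairing on E[193] over F_{46015200385969} is alternating-bilinear: e_{193}(P',Q') = e_{193}(P,Q)^det(M).
det M = 61*136 - 14*140 = 6336 = 160 (mod 193); 160^{-1} = 76 (mod 193).
Edwards a_E,d_E -> Montgomery A=16015421039336,B=9326104994873 -> Weierstrass 5037797122957,19022617858787 via alpha=35847529881734,beta=17895333063921.
Double-and-add over 11000001: 8-1 doublings, 3-1 additions; each step l_{T,T}/v_{2T} or l_{T,P'}/v at Q'+S for random S.
Result: e(P',Q') = 12118538074605 + 620165333972*t + 304530414345*t^2 + 36349578266727*t^3 + 4546496447389*t^4 + 18371106791109*t^5.
Hence e(P,Q) = 6402016004809 + 22119460873166*t + 15952753796228*t^2 + 43419861575748*t^3 + 15283703642971*t^4 + 22840790684469*t^5 in F_{46015200385969^6}^*.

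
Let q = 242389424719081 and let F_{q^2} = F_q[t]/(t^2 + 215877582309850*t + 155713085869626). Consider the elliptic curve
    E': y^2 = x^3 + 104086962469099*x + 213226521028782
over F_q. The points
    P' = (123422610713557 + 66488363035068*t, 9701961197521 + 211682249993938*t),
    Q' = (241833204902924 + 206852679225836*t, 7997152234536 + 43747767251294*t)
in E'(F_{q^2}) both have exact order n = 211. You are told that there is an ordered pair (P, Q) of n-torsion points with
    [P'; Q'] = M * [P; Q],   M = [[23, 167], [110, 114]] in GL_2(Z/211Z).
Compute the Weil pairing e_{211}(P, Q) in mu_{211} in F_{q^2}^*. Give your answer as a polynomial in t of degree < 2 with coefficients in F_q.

141241564613290 + 117676828144568*t

e_{211}(aP+bQ,cP+dQ) = e_{211}(P,Q)^(ad-bc); with (a,b,c,d)=(23,167,110,114) this gives the det-211 law.
Hence e(P,Q) = e(P',Q')^{74} where 74 = 77^{-1} mod 211.
n = 211 = (11010011)_2 (8 bits, wt 5); accumulate f_{211,P'}(Q'+S)/f_{211,P'}(S) along the 7-step ladder.
f_P(D_Q)/f_Q(D_P) = 90978096606484 + 122251534368431*t.
e_{211}(P,Q) = (90978096606484 + 122251534368431*t)^{74} = 141241564613290 + 117676828144568*t.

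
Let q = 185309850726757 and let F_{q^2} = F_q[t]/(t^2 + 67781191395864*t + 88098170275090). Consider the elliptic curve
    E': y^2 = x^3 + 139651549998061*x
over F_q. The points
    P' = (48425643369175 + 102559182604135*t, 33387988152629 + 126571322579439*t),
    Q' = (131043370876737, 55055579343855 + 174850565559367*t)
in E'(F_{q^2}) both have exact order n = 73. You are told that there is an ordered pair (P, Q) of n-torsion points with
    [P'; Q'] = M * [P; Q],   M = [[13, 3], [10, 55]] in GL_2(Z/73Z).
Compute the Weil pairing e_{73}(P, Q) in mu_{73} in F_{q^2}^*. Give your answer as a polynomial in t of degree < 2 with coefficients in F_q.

e_{73}(aP+bQ,cP+dQ) = e_{73}(P,Q)^(ad-bc); with (a,b,c,d)=(13,3,10,55) this gives the det-73 law.
Hence e(P,Q) = e(P',Q')^{60} where 60 = 28^{-1} mod 73.
7-bit Miller (1001001) on E'/F_{185309850726757} with a'=139651549998061, b'=0: accumulate tangent/chord ratios at Q'+S and P'+S'.
f_P(D_Q)/f_Q(D_P) = 26913390618457 + 101100561448728*t.
e_{73}(P,Q) = (26913390618457 + 101100561448728*t)^{60} = 33804285390410 + 23387223296851*t.

33804285390410 + 23387223296851*t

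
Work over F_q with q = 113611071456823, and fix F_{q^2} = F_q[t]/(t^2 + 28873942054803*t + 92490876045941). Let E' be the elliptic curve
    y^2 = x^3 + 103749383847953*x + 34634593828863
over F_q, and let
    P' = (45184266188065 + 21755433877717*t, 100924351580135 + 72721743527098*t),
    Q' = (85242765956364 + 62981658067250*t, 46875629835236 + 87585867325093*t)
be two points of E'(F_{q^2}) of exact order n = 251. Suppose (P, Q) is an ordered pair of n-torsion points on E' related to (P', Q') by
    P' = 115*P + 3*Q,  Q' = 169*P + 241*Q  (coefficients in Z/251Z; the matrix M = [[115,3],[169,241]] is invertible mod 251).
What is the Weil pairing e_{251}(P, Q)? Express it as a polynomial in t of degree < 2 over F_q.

73518769212431 + 43347090016720*t

Under M = [[115,3],[169,241]] in GL_2(Z/251), e_{251}(P',Q') = e_{251}(P,Q)^(115*241-3*169 mod 251).
Inverting 100 mod 251: 123. Thus e_{251}(P,Q) = e(P',Q')^{123}.
Build f_{251,P'} and f_{251,Q'} via the 8-bit ladder of 251=11111011_2; evaluate at shifted divisors; quotient in F_{113611071456823^2}.
The quotient is 42189642672325 + 29011234967713*t.
e_{251}(P,Q) = (42189642672325 + 29011234967713*t)^{123} = 73518769212431 + 43347090016720*t.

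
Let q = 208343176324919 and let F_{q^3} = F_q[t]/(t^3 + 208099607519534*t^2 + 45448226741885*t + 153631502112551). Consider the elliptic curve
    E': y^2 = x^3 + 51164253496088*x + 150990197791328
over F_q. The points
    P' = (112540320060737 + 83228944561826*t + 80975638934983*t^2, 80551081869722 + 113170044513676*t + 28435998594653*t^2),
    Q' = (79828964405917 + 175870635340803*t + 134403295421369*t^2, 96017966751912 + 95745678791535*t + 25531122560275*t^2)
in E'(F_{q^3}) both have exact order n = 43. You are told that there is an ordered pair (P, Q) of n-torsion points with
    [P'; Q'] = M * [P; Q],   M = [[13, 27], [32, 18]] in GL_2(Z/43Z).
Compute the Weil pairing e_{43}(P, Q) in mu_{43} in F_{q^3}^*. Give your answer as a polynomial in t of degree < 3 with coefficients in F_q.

142562020540772 + 122964700899535*t + 20023489426565*t^2

Alternating bilinearity on E[43] (values in mu_{43} in F_{208343176324919^3}) gives e(P',Q') = e(P,Q)^det(M).
det M = 13*18 - 27*32 = -630 = 15 (mod 43); 15^{-1} = 23 (mod 43).
Double-and-add over 101011: 6-1 doublings, 4-1 additions; each step l_{T,T}/v_{2T} or l_{T,P'}/v at Q'+S for random S.
The quotient is 84990775755333 + 89637846405619*t + 97047761712690*t^2.
Hence e(P,Q) = 142562020540772 + 122964700899535*t + 20023489426565*t^2 in F_{208343176324919^3}^*.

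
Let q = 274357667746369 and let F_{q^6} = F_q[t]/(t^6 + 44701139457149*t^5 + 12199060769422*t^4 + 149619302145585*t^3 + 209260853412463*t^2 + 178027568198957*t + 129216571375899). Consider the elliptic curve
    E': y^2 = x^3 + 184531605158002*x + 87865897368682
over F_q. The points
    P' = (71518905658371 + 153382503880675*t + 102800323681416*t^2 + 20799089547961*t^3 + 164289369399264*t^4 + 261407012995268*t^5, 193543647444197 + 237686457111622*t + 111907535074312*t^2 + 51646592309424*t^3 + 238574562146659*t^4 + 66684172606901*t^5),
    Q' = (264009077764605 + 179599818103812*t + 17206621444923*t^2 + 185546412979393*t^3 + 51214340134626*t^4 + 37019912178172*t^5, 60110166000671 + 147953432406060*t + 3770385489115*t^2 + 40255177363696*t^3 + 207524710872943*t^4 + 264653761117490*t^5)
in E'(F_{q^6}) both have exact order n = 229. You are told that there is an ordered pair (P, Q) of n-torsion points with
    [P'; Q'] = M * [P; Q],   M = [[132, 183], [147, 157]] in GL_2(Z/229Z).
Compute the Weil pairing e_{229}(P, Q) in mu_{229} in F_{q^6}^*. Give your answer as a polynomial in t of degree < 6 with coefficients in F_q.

76173032360685 + 270058588864837*t + 104865010439306*t^2 + 206853287262801*t^3 + 135025847292924*t^4 + 182607614487175*t^5

Since e_{229}(P,P)=e_{229}(Q,Q)=1 and e_{229}(Q,P)=e_{229}(P,Q)^{-1}, expanding e_{229}(132*P + 183*Q,147*P + 157*Q) leaves e(P,Q)^det(M).
det M = 132*157 - 183*147 = -6177 = 6 (mod 229); 6^{-1} = 191 (mod 229).
Run Miller on y^2=x^3+184531605158002*x+87865897368682 over F_{274357667746369}: ladder 11100101 (8 bits); e = f_P(D_Q)/f_Q(D_P).
f_P(D_Q)/f_Q(D_P) = 248716217980076 + 220280666331526*t + 219054394603525*t^2 + 209837530286972*t^3 + 183872856598477*t^4 + 243915191138392*t^5.
(248716217980076 + 220280666331526*t + 219054394603525*t^2 + 209837530286972*t^3 + 183872856598477*t^4 + 243915191138392*t^5)^{191} mod (274357667746369,f) = 76173032360685 + 270058588864837*t + 104865010439306*t^2 + 206853287262801*t^3 + 135025847292924*t^4 + 182607614487175*t^5.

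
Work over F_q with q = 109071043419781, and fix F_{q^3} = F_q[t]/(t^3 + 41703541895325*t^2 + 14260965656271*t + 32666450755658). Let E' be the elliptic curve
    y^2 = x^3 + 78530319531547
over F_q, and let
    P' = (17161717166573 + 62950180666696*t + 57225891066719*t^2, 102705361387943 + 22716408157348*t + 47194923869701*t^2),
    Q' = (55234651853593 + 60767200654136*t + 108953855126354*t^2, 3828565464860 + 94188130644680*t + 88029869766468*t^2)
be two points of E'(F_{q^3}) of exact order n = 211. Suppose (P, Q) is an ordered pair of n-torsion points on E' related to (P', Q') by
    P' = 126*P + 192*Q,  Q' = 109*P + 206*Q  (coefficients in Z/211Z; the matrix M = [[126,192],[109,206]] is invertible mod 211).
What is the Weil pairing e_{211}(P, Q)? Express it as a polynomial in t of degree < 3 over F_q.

75985672737261 + 47445950312071*t + 88878478963213*t^2

Under M = [[126,192],[109,206]] in GL_2(Z/211), e_{211}(P',Q') = e_{211}(P,Q)^(126*206-192*109 mod 211).
So e_{211}(P,Q) = e_{211}(P',Q')^{41}, since 175*41 = 1 mod 211.
n = 211 = (11010011)_2 (8 bits, wt 5); accumulate f_{211,P'}(Q'+S)/f_{211,P'}(S) along the 7-step ladder.
So e_{211}(P',Q') = 88294090655577 + 14630067086415*t + 3469959780986*t^2.
Thus e_{211}(P,Q) = 75985672737261 + 47445950312071*t + 88878478963213*t^2.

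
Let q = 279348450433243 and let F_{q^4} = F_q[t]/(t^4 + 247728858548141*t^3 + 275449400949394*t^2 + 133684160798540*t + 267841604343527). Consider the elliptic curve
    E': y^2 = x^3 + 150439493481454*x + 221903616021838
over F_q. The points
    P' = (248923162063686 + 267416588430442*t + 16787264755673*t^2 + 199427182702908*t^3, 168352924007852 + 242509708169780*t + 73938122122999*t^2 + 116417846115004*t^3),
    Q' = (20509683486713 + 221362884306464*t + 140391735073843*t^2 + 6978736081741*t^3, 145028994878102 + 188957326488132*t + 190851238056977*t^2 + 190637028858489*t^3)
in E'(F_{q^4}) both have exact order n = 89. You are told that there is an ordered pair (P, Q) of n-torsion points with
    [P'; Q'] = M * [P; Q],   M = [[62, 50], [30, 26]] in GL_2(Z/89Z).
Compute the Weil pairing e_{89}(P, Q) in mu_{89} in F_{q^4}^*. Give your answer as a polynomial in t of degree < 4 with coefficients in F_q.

Since e_{89}(P,P)=e_{89}(Q,Q)=1 and e_{89}(Q,P)=e_{89}(P,Q)^{-1}, expanding e_{89}(62*P + 50*Q,30*P + 26*Q) leaves e(P,Q)^det(M).
det(M) mod 89 = 23; its inverse in (Z/89)^* is 31 (check: 23*31 mod 89 = 1).
Run Miller on y^2=x^3+150439493481454*x+221903616021838 over F_{279348450433243}: ladder 1011001 (7 bits); e = f_P(D_Q)/f_Q(D_P).
So e_{89}(P',Q') = 265126036636854 + 30106843843279*t + 25771520850051*t^2 + 138427077192621*t^3.
(265126036636854 + 30106843843279*t + 25771520850051*t^2 + 138427077192621*t^3)^{31} mod (279348450433243,f) = 176657287279483 + 36242258385487*t + 82521065110981*t^2 + 217942118760847*t^3.

176657287279483 + 36242258385487*t + 82521065110981*t^2 + 217942118760847*t^3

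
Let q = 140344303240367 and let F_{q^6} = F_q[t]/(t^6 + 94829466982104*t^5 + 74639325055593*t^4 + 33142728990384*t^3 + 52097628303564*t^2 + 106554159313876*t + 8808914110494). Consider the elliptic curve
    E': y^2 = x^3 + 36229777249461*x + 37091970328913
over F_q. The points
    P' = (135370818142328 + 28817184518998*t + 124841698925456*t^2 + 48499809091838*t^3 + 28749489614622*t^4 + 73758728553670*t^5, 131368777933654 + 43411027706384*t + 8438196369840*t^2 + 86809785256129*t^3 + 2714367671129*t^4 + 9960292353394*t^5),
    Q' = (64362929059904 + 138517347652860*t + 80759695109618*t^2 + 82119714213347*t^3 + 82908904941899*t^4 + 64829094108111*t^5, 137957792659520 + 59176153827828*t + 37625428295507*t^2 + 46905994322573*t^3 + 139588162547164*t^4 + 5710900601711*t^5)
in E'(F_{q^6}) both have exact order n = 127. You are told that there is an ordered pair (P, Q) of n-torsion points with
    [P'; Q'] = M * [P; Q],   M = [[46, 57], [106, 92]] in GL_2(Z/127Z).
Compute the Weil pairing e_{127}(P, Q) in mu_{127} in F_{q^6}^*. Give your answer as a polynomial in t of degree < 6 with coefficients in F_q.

90338402634944 + 134849824204600*t + 64029334364834*t^2 + 127860591410860*t^3 + 4528069810705*t^4 + 65793640243186*t^5

e_{127} is bilinear + alternating on E[127], so e_{127}(46*P + 57*Q, 106*P + 92*Q) = e_{127}(P,Q)^(46*92-57*106).
So e_{127}(P,Q) = e_{127}(P',Q')^{123}, since 95*123 = 1 mod 127.
Miller loop for e_{127} over F_{140344303240367^6}: bits of 127 = 1111111; 6 double steps + 6 add steps, l/v at each.
e_{127}(P',Q') = 124001073854795 + 15520233071055*t + 50749805238346*t^2 + 6962434204123*t^3 + 16779560545055*t^4 + 75673784239260*t^5.
(124001073854795 + 15520233071055*t + 50749805238346*t^2 + 6962434204123*t^3 + 16779560545055*t^4 + 75673784239260*t^5)^{123} mod (140344303240367,f) = 90338402634944 + 134849824204600*t + 64029334364834*t^2 + 127860591410860*t^3 + 4528069810705*t^4 + 65793640243186*t^5.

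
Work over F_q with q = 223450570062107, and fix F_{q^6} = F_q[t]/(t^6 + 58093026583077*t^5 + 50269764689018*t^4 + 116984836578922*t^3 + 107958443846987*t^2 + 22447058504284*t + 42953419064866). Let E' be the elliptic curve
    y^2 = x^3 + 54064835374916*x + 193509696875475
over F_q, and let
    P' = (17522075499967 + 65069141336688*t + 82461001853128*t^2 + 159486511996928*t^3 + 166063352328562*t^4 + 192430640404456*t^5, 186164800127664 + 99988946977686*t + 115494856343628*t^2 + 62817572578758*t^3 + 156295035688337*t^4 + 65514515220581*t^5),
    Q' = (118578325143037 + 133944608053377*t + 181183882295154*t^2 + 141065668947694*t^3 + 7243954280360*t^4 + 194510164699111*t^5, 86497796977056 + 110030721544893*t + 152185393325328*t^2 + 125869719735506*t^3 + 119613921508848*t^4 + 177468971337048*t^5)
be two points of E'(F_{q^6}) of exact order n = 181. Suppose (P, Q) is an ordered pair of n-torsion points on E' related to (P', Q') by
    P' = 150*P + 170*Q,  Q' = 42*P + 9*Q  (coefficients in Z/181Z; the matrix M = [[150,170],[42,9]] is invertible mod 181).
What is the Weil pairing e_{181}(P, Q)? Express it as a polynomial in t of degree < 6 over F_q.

146140832644310 + 193256045738124*t + 45407557758810*t^2 + 17770512289201*t^3 + 21300433307467*t^4 + 45480357715239*t^5

e_{181}(aP+bQ,cP+dQ) = e_{181}(P,Q)^(ad-bc); with (a,b,c,d)=(150,170,42,9) this gives the det-181 law.
150*9 - 170*42 = -5790; reduced mod 181: det = 2, inverse 91.
n = 181 = (10110101)_2 (8 bits, wt 5); accumulate f_{181,P'}(Q'+S)/f_{181,P'}(S) along the 7-step ladder.
e_{181}(P',Q') = 218367362839753 + 173308958781531*t + 16584957046376*t^2 + 47247735251705*t^3 + 99330250551755*t^4 + 3808916361335*t^5.
Finally e_{181}(P,Q) = 146140832644310 + 193256045738124*t + 45407557758810*t^2 + 17770512289201*t^3 + 21300433307467*t^4 + 45480357715239*t^5.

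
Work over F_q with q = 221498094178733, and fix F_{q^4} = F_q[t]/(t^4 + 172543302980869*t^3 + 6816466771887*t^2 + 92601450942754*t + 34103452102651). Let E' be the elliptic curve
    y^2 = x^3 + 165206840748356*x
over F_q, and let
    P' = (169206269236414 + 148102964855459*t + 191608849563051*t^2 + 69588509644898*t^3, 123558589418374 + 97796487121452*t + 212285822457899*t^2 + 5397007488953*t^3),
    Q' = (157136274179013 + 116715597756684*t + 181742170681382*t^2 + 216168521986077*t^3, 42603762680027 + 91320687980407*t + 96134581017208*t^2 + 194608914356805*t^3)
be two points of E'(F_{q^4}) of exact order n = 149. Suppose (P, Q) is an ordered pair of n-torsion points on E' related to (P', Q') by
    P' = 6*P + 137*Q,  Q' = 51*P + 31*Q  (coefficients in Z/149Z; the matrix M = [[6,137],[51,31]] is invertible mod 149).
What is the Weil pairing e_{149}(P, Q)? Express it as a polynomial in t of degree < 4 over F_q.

60926142252136 + 214860832402500*t + 122905938690406*t^2 + 82921627834817*t^3

e_{149}(aP+bQ,cP+dQ) = e_{149}(P,Q)^(ad-bc); with (a,b,c,d)=(6,137,51,31) this gives the det-149 law.
6*31 - 137*51 = -6801; reduced mod 149: det = 53, inverse 45.
Run Miller on y^2=x^3+165206840748356*x over F_{221498094178733}: ladder 10010101 (8 bits); e = f_P(D_Q)/f_Q(D_P).
The quotient is 24410483124396 + 141190401280234*t + 125758024044086*t^2 + 67419912900557*t^3.
Raise to 45: e(P,Q) = 60926142252136 + 214860832402500*t + 122905938690406*t^2 + 82921627834817*t^3 in mu_{149}.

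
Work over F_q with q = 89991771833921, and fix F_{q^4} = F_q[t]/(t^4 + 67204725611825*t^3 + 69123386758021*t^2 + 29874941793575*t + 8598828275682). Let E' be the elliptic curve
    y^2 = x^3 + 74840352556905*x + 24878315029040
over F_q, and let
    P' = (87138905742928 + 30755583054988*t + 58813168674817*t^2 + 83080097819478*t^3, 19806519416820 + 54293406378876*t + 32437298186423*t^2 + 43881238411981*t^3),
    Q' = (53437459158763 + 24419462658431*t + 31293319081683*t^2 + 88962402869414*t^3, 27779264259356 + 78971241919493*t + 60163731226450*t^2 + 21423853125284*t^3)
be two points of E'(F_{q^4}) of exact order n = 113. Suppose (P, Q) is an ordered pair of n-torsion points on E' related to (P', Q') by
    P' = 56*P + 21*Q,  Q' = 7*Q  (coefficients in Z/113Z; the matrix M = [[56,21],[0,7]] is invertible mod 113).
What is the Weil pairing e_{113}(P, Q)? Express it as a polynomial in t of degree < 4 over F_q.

e_{113} is bilinear + alternating on E[113], so e_{113}(56*P + 21*Q, 7*Q) = e_{113}(P,Q)^(56*7-21*0).
det(M) mod 113 = 53; its inverse in (Z/113)^* is 32 (check: 53*32 mod 113 = 1).
7-bit Miller (1110001) on E'/F_{89991771833921} with a'=74840352556905, b'=24878315029040: accumulate tangent/chord ratios at Q'+S and P'+S'.
Miller gives e_{113}(P',Q') = 60094285690397 + 46549556023046*t + 50483672020201*t^2 + 48540877583657*t^3 in F_{89991771833921^4}.
Finally e_{113}(P,Q) = 4868611382761 + 83695658522721*t + 21553608495457*t^2 + 75356011912240*t^3.

4868611382761 + 83695658522721*t + 21553608495457*t^2 + 75356011912240*t^3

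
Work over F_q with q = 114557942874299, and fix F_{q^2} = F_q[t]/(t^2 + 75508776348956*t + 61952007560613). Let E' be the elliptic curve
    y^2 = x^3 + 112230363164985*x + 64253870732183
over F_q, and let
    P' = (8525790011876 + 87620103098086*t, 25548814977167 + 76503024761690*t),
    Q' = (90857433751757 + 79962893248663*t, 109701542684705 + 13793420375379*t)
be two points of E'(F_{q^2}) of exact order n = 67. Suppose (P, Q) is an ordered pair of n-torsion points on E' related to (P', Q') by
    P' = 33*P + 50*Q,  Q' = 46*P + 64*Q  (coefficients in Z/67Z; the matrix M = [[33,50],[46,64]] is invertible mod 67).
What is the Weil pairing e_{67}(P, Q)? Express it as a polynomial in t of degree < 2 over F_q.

64656780142686 + 12074877695678*t

e_{67}(aP+bQ,cP+dQ) = e_{67}(P,Q)^(ad-bc); with (a,b,c,d)=(33,50,46,64) this gives the det-67 law.
Inverting 13 mod 67: 31. Thus e_{67}(P,Q) = e(P',Q')^{31}.
Miller loop for e_{67} over F_{114557942874299^2}: bits of 67 = 1000011; 6 double steps + 2 add steps, l/v at each.
f_P(D_Q)/f_Q(D_P) = 51173755853419 + 32283959443476*t.
(51173755853419 + 32283959443476*t)^{31} mod (114557942874299,f) = 64656780142686 + 12074877695678*t.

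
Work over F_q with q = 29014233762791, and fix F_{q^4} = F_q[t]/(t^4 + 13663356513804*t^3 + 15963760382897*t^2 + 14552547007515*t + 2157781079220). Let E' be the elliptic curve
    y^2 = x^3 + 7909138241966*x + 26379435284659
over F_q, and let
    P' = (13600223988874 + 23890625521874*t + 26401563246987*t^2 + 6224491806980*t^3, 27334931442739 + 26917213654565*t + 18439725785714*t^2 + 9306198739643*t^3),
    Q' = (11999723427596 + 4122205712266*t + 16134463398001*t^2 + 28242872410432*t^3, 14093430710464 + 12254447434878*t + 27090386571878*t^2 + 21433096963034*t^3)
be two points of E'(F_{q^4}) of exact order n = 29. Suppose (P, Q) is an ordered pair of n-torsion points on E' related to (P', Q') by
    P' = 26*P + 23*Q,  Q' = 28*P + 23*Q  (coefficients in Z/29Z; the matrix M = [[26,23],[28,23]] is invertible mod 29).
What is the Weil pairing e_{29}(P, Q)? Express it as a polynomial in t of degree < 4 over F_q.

19965041876197 + 7228878447684*t + 9189459961298*t^2 + 7397292161722*t^3

e_{29}(aP+bQ,cP+dQ) = e_{29}(P,Q)^(ad-bc); with (a,b,c,d)=(26,23,28,23) this gives the det-29 law.
Hence e(P,Q) = e(P',Q')^{17} where 17 = 12^{-1} mod 29.
Double-and-add over 11101: 5-1 doublings, 4-1 additions; each step l_{T,T}/v_{2T} or l_{T,P'}/v at Q'+S for random S.
e_{29}(P',Q') = 27365921485676 + 26428527296825*t + 18175593385056*t^2 + 21377883835664*t^3.
Thus e_{29}(P,Q) = 19965041876197 + 7228878447684*t + 9189459961298*t^2 + 7397292161722*t^3.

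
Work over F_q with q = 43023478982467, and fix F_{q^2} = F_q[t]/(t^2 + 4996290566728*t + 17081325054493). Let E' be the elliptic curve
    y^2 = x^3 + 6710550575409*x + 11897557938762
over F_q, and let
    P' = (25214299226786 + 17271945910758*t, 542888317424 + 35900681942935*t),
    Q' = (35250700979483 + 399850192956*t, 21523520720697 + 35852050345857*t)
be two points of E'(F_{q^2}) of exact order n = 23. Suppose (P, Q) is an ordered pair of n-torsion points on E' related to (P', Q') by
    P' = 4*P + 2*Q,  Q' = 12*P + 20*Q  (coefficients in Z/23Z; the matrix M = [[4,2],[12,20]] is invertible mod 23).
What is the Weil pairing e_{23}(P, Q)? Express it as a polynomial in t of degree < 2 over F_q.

Since e_{23}(P,P)=e_{23}(Q,Q)=1 and e_{23}(Q,P)=e_{23}(P,Q)^{-1}, expanding e_{23}(4*P + 2*Q,12*P + 20*Q) leaves e(P,Q)^det(M).
det(M) mod 23 = 10; its inverse in (Z/23)^* is 7 (check: 10*7 mod 23 = 1).
Double-and-add over 10111: 5-1 doublings, 4-1 additions; each step l_{T,T}/v_{2T} or l_{T,P'}/v at Q'+S for random S.
e_{23}(P',Q') = 37215709114812 + 6326286012989*t.
Hence e(P,Q) = 25687283788608 + 36727608670030*t in F_{43023478982467^2}^*.

25687283788608 + 36727608670030*t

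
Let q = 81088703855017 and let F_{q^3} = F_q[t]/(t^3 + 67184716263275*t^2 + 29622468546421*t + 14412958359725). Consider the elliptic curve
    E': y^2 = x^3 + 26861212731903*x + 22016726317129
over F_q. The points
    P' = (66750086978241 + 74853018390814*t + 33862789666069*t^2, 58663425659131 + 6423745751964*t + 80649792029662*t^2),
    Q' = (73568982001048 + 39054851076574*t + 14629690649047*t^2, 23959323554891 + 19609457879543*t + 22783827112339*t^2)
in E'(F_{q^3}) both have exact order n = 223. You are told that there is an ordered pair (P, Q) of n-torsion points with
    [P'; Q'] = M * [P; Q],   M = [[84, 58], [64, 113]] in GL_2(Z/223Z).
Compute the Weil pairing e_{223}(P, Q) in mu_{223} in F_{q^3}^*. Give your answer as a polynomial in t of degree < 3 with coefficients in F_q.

65761596415812 + 54140558449239*t + 4570405220279*t^2

e_{223}(aP+bQ,cP+dQ) = e_{223}(P,Q)^(ad-bc); with (a,b,c,d)=(84,58,64,113) this gives the det-223 law.
det(M) mod 223 = 205; its inverse in (Z/223)^* is 161 (check: 205*161 mod 223 = 1).
Double-and-add over 11011111: 8-1 doublings, 7-1 additions; each step l_{T,T}/v_{2T} or l_{T,P'}/v at Q'+S for random S.
e_{223}(P',Q') = 20453639168888 + 68042998659269*t + 72435221405337*t^2.
Thus e_{223}(P,Q) = 65761596415812 + 54140558449239*t + 4570405220279*t^2.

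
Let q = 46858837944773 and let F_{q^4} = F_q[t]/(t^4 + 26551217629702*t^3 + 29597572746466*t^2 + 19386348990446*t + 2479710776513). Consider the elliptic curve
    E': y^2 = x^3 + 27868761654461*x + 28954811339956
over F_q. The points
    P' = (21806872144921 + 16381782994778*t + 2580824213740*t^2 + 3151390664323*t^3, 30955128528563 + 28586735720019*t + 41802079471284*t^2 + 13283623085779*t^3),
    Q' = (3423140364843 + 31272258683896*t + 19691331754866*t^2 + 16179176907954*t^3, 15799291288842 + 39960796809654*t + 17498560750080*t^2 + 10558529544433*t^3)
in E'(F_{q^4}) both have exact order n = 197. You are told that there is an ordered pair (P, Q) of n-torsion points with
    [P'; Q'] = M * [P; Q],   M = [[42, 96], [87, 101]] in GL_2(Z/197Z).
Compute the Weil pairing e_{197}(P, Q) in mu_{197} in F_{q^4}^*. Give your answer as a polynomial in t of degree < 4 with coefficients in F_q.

11064010216531 + 14624745314235*t + 44312137795977*t^2 + 34748586582703*t^3

Under M = [[42,96],[87,101]] in GL_2(Z/197), e_{197}(P',Q') = e_{197}(P,Q)^(42*101-96*87 mod 197).
det(M) mod 197 = 27; its inverse in (Z/197)^* is 73 (check: 27*73 mod 197 = 1).
n = 197 = (11000101)_2 (8 bits, wt 4); accumulate f_{197,P'}(Q'+S)/f_{197,P'}(S) along the 7-step ladder.
e_{197}(P',Q') = 14576354886547 + 20463115331573*t + 43966169366428*t^2 + 30771748165391*t^3.
Hence e(P,Q) = 11064010216531 + 14624745314235*t + 44312137795977*t^2 + 34748586582703*t^3 in F_{46858837944773^4}^*.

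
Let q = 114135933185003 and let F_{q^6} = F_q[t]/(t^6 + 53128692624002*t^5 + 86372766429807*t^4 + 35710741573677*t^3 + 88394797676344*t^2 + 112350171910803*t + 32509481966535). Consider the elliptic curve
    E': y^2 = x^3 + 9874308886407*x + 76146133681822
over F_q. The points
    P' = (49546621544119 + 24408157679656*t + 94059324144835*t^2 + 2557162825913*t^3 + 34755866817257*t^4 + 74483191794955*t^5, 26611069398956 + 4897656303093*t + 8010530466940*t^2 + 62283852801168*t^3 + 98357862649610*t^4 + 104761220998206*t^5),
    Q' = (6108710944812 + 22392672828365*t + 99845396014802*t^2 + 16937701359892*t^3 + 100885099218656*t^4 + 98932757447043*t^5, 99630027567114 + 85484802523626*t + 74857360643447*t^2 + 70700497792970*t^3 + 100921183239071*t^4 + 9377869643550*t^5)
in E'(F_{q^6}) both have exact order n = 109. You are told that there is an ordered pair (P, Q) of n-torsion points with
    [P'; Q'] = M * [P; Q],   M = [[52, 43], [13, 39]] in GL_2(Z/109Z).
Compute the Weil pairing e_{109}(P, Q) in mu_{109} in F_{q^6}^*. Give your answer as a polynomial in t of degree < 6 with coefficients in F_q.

75621710221596 + 36022112394543*t + 91734103366028*t^2 + 49565195390382*t^3 + 31008340280565*t^4 + 112379196291244*t^5

Alternating bilinearity on E[109] (values in mu_{109} in F_{114135933185003^6}) gives e(P',Q') = e(P,Q)^det(M).
52*39 - 43*13 = 1469; reduced mod 109: det = 52, inverse 65.
Miller loop for e_{109} over F_{114135933185003^6}: bits of 109 = 1101101; 6 double steps + 4 add steps, l/v at each.
f_P(D_Q)/f_Q(D_P) = 18117915812449 + 3261556585586*t + 82953387968904*t^2 + 32827229364974*t^3 + 33019119212867*t^4 + 66835902055581*t^5.
Raise to 65: e(P,Q) = 75621710221596 + 36022112394543*t + 91734103366028*t^2 + 49565195390382*t^3 + 31008340280565*t^4 + 112379196291244*t^5 in mu_{109}.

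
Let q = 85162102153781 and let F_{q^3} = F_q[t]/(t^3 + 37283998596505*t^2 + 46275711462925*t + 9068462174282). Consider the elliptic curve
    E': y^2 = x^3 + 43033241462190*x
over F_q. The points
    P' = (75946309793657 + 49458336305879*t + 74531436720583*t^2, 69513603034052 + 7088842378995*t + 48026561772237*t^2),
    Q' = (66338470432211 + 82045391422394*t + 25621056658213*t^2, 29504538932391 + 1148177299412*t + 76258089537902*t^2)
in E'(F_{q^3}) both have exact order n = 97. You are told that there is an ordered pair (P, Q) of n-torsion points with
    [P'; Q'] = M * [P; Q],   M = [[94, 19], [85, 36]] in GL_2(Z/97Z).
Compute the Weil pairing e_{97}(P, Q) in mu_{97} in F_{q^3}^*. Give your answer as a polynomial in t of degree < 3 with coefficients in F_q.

54807879788882 + 84404555853658*t + 81972628462213*t^2

The 97-Weil pairing on E[97] over F_{85162102153781} is alternating-bilinear: e_{97}(P',Q') = e_{97}(P,Q)^det(M).
Inverting 23 mod 97: 38. Thus e_{97}(P,Q) = e(P',Q')^{38}.
Build f_{97,P'} and f_{97,Q'} via the 7-bit ladder of 97=1100001_2; evaluate at shifted divisors; quotient in F_{85162102153781^3}.
e_{97}(P',Q') = 730102857366 + 69661059707816*t + 30972935683427*t^2.
e_{97}(P,Q) = (730102857366 + 69661059707816*t + 30972935683427*t^2)^{38} = 54807879788882 + 84404555853658*t + 81972628462213*t^2.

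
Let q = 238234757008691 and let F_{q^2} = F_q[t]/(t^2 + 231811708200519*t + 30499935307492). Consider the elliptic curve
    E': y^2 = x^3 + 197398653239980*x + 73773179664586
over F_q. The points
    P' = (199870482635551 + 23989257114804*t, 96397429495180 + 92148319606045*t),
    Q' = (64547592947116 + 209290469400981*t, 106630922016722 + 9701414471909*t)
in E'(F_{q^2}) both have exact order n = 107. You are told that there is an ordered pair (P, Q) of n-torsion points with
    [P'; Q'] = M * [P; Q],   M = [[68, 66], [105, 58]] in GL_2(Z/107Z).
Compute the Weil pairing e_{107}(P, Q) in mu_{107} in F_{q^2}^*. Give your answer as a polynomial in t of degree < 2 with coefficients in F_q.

Since e_{107}(P,P)=e_{107}(Q,Q)=1 and e_{107}(Q,P)=e_{107}(P,Q)^{-1}, expanding e_{107}(68*P + 66*Q,105*P + 58*Q) leaves e(P,Q)^det(M).
det(M) mod 107 = 10; its inverse in (Z/107)^* is 75 (check: 10*75 mod 107 = 1).
Build f_{107,P'} and f_{107,Q'} via the 7-bit ladder of 107=1101011_2; evaluate at shifted divisors; quotient in F_{238234757008691^2}.
So e_{107}(P',Q') = 236547359656014 + 185340271846073*t.
Thus e_{107}(P,Q) = 193879443194051 + 49568650765825*t.

193879443194051 + 49568650765825*t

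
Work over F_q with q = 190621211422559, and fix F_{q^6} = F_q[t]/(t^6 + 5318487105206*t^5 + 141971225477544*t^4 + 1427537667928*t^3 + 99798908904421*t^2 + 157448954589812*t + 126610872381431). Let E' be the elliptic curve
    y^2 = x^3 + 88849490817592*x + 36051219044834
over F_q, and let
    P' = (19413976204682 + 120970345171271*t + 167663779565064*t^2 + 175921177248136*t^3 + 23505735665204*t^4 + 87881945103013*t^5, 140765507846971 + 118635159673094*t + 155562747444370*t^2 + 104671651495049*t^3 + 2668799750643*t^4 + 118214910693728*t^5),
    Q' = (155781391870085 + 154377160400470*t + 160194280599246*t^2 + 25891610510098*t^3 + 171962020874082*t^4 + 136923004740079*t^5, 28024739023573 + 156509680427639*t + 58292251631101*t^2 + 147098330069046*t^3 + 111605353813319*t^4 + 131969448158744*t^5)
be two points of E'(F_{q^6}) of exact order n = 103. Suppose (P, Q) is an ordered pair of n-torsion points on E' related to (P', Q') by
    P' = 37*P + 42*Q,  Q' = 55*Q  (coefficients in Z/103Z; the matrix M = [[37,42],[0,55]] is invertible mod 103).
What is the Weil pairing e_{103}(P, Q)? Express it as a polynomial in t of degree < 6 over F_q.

28688138783570 + 131889517960817*t + 86135840173485*t^2 + 187787736020175*t^3 + 42575911882405*t^4 + 46689369787432*t^5

e_{103} is bilinear + alternating on E[103], so e_{103}(37*P + 42*Q, 55*Q) = e_{103}(P,Q)^(37*55-42*0).
Hence e(P,Q) = e(P',Q')^{70} where 70 = 78^{-1} mod 103.
7-bit Miller (1100111) on E'/F_{190621211422559} with a'=88849490817592, b'=36051219044834: accumulate tangent/chord ratios at Q'+S and P'+S'.
Result: e(P',Q') = 147853374230136 + 181296127084020*t + 149664632485872*t^2 + 4188959546282*t^3 + 89117828996923*t^4 + 118610415080872*t^5.
Raise to 70: e(P,Q) = 28688138783570 + 131889517960817*t + 86135840173485*t^2 + 187787736020175*t^3 + 42575911882405*t^4 + 46689369787432*t^5 in mu_{103}.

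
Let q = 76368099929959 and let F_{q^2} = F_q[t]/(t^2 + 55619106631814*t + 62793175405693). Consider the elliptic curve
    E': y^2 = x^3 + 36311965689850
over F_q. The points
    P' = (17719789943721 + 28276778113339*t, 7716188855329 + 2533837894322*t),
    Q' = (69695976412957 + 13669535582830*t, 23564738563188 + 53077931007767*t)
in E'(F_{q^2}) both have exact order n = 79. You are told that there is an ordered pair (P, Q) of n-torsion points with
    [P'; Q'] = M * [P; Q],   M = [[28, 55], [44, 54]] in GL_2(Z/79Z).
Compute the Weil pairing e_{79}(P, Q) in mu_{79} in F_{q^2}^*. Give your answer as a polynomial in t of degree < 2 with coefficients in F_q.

Since e_{79}(P,P)=e_{79}(Q,Q)=1 and e_{79}(Q,P)=e_{79}(P,Q)^{-1}, expanding e_{79}(28*P + 55*Q,44*P + 54*Q) leaves e(P,Q)^det(M).
So e_{79}(P,Q) = e_{79}(P',Q')^{2}, since 40*2 = 1 mod 79.
Build f_{79,P'} and f_{79,Q'} via the 7-bit ladder of 79=1001111_2; evaluate at shifted divisors; quotient in F_{76368099929959^2}.
e_{79}(P',Q') = 11994333937810 + 42309403696916*t.
Finally e_{79}(P,Q) = 60635230102085 + 51022553108585*t.

60635230102085 + 51022553108585*t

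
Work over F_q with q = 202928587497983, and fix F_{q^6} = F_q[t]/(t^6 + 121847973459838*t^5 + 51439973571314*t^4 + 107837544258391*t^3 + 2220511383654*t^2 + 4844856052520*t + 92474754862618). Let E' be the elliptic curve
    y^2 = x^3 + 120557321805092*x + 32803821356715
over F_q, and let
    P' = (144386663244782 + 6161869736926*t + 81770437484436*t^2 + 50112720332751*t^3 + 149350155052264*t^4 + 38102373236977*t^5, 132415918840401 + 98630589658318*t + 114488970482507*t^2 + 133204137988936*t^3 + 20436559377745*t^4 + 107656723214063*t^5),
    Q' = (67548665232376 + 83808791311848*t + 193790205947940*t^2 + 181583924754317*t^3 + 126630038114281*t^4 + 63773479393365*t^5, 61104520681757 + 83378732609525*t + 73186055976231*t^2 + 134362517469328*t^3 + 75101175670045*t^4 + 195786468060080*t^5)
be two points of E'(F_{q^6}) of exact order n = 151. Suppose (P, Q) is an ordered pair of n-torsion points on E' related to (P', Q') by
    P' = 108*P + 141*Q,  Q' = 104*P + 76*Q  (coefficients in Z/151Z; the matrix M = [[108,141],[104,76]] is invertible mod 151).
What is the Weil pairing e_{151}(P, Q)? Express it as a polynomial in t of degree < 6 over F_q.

e_{151} is bilinear + alternating on E[151], so e_{151}(108*P + 141*Q, 104*P + 76*Q) = e_{151}(P,Q)^(108*76-141*104).
Inverting 37 mod 151: 49. Thus e_{151}(P,Q) = e(P',Q')^{49}.
Run Miller on y^2=x^3+120557321805092*x+32803821356715 over F_{202928587497983}: ladder 10010111 (8 bits); e = f_P(D_Q)/f_Q(D_P).
The quotient is 104180761501627 + 180449652687902*t + 1237207899218*t^2 + 3926944324178*t^3 + 132792983875047*t^4 + 153065335484078*t^5.
e_{151}(P,Q) = (104180761501627 + 180449652687902*t + 1237207899218*t^2 + 3926944324178*t^3 + 132792983875047*t^4 + 153065335484078*t^5)^{49} = 101971706034389 + 7638442463515*t + 132128317485454*t^2 + 35061057981116*t^3 + 133209918952268*t^4 + 153245179436138*t^5.

101971706034389 + 7638442463515*t + 132128317485454*t^2 + 35061057981116*t^3 + 133209918952268*t^4 + 153245179436138*t^5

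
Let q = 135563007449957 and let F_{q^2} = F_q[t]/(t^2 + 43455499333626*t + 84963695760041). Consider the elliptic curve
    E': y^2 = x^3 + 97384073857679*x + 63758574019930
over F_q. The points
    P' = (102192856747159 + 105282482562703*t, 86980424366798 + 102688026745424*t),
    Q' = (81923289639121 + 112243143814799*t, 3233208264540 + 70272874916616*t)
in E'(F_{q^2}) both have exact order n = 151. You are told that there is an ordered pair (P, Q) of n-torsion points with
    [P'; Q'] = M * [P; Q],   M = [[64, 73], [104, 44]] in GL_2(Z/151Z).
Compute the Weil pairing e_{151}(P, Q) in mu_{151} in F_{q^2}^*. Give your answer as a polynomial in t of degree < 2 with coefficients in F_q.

87136287554195 + 21619642146110*t

Alternating bilinearity on E[151] (values in mu_{151} in F_{135563007449957^2}) gives e(P',Q') = e(P,Q)^det(M).
det(M) mod 151 = 56; its inverse in (Z/151)^* is 89 (check: 56*89 mod 151 = 1).
Double-and-add over 10010111: 8-1 doublings, 5-1 additions; each step l_{T,T}/v_{2T} or l_{T,P'}/v at Q'+S for random S.
The quotient is 65675192556016 + 25421014040898*t.
e_{151}(P,Q) = (65675192556016 + 25421014040898*t)^{89} = 87136287554195 + 21619642146110*t.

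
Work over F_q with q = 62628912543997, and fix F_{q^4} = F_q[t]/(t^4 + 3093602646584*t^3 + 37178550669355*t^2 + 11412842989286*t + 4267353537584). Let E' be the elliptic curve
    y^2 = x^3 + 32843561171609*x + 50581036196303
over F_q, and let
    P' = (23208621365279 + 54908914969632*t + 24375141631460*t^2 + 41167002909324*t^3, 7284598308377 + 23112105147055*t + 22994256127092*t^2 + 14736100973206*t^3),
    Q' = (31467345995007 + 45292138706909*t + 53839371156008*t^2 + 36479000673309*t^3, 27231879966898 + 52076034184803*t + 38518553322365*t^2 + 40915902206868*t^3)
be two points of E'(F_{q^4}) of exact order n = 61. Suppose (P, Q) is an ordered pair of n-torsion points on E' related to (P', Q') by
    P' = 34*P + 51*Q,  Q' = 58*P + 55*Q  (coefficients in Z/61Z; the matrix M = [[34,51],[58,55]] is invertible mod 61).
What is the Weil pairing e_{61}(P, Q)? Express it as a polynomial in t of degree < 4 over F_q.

e_{61} is bilinear + alternating on E[61], so e_{61}(34*P + 51*Q, 58*P + 55*Q) = e_{61}(P,Q)^(34*55-51*58).
34*55 - 51*58 = -1088; reduced mod 61: det = 10, inverse 55.
6-bit Miller (111101) on E'/F_{62628912543997} with a'=32843561171609, b'=50581036196303: accumulate tangent/chord ratios at Q'+S and P'+S'.
So e_{61}(P',Q') = 62465349502095 + 21315511353459*t + 56888841984994*t^2 + 10213196481788*t^3.
Thus e_{61}(P,Q) = 60256514674230 + 59988282560968*t + 10870975420839*t^2 + 45371356490861*t^3.

60256514674230 + 59988282560968*t + 10870975420839*t^2 + 45371356490861*t^3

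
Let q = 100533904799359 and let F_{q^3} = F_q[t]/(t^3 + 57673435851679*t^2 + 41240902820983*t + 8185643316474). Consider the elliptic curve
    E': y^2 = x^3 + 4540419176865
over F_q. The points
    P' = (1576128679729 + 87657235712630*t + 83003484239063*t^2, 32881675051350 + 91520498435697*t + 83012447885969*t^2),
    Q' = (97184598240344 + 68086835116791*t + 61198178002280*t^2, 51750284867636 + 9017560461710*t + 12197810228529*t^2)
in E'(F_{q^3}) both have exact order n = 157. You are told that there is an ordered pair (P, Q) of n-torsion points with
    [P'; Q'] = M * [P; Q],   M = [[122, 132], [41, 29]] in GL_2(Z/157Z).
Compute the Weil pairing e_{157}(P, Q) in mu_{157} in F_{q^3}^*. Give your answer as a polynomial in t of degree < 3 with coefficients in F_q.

Since e_{157}(P,P)=e_{157}(Q,Q)=1 and e_{157}(Q,P)=e_{157}(P,Q)^{-1}, expanding e_{157}(122*P + 132*Q,41*P + 29*Q) leaves e(P,Q)^det(M).
det M = 122*29 - 132*41 = -1874 = 10 (mod 157); 10^{-1} = 110 (mod 157).
Build f_{157,P'} and f_{157,Q'} via the 8-bit ladder of 157=10011101_2; evaluate at shifted divisors; quotient in F_{100533904799359^3}.
Miller gives e_{157}(P',Q') = 74449863319566 + 57638160524769*t + 33962007574104*t^2 in F_{100533904799359^3}.
Hence e(P,Q) = 63353466428645 + 38546714042675*t + 65002436527649*t^2 in F_{100533904799359^3}^*.

63353466428645 + 38546714042675*t + 65002436527649*t^2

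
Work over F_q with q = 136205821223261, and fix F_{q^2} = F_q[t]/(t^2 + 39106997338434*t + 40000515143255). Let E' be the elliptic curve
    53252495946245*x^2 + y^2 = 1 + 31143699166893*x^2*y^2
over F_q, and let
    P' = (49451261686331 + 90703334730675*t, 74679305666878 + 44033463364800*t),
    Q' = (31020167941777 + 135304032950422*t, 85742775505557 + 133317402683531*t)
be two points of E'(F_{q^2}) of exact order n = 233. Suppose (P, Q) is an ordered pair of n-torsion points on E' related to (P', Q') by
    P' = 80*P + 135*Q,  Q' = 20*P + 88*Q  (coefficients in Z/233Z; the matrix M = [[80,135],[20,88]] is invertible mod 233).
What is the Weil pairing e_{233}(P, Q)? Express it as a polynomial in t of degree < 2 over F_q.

Since e_{233}(P,P)=e_{233}(Q,Q)=1 and e_{233}(Q,P)=e_{233}(P,Q)^{-1}, expanding e_{233}(80*P + 135*Q,20*P + 88*Q) leaves e(P,Q)^det(M).
80*88 - 135*20 = 4340; reduced mod 233: det = 146, inverse 158.
Edwards a_E,d_E -> Montgomery A=35189410015079,B=78729596446711 -> Weierstrass 54933553706461,17164331195194 via alpha=59467972926610,beta=5527199194838.
Build f_{233,P'} and f_{233,Q'} via the 8-bit ladder of 233=11101001_2; evaluate at shifted divisors; quotient in F_{136205821223261^2}.
f_P(D_Q)/f_Q(D_P) = 53520524845201 + 52841889175213*t.
Raise to 158: e(P,Q) = 15669137761389 + 84427628926745*t in mu_{233}.

15669137761389 + 84427628926745*t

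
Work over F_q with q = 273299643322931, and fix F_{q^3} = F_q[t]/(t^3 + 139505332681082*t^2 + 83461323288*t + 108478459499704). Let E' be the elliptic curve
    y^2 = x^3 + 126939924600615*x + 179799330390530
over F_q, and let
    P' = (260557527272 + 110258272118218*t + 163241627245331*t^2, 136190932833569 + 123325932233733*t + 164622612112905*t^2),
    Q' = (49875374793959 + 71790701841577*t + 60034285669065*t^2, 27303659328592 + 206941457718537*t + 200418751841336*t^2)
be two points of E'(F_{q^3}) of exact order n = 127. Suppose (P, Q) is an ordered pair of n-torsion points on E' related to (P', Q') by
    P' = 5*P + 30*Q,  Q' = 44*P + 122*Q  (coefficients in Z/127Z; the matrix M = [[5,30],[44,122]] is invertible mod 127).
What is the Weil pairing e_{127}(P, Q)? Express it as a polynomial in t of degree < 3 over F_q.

213193476717567 + 85687478495372*t + 131101731271062*t^2

Under M = [[5,30],[44,122]] in GL_2(Z/127), e_{127}(P',Q') = e_{127}(P,Q)^(5*122-30*44 mod 127).
Inverting 52 mod 127: 22. Thus e_{127}(P,Q) = e(P',Q')^{22}.
7-bit Miller (1111111) on E'/F_{273299643322931} with a'=126939924600615, b'=179799330390530: accumulate tangent/chord ratios at Q'+S and P'+S'.
Miller gives e_{127}(P',Q') = 142695849934924 + 268551355566598*t + 106614691697744*t^2 in F_{273299643322931^3}.
(142695849934924 + 268551355566598*t + 106614691697744*t^2)^{22} mod (273299643322931,f) = 213193476717567 + 85687478495372*t + 131101731271062*t^2.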